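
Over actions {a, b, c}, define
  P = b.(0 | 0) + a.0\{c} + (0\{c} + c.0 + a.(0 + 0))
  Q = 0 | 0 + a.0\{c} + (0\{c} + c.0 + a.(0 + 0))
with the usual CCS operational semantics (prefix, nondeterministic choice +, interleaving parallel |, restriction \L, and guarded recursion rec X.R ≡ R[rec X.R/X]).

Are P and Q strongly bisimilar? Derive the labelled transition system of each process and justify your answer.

NO

Reachable graph of P (5 states):
  p0 = b.(0 | 0) + a.0\{c} + (0\{c} + c.0 + a.(0 + 0)) has moves -a-> p1, -a-> p2, -b-> p3, -c-> p4
  p1 = 0 + 0 has moves deadlocked
  p2 = 0\{c} has moves deadlocked
  p3 = 0 | 0 has moves deadlocked
  p4 = 0 has moves deadlocked
Reachable graph of Q (4 states):
  q0 = 0 | 0 + a.0\{c} + (0\{c} + c.0 + a.(0 + 0)) has moves -a-> q1, -a-> q2, -c-> q3
  q1 = 0 + 0 has moves deadlocked
  q2 = 0\{c} has moves deadlocked
  q3 = 0 has moves deadlocked
Partition-refinement fixed point:
  B0 = {p0}
  B1 = {p1, p2, p3, p4, q1, q2, q3}
  B2 = {q0}
p0 ∈ B0, q0 ∈ B2 → different blocks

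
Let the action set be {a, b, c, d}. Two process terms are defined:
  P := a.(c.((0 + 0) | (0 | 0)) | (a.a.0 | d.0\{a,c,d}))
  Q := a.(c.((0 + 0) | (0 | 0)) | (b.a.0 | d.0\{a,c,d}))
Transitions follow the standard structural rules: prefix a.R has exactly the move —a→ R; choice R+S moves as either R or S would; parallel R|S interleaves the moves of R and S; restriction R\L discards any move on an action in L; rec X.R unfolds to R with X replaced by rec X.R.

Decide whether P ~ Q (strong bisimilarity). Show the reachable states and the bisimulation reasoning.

not bisimilar

Reachable graph of P (13 states):
  u0 = a.(c.((0 + 0) | (0 | 0)) | (a.a.0 | d.0\{a,c,d})) | =a=> u1
  u1 = c.((0 + 0) | (0 | 0)) | (a.a.0 | d.0\{a,c,d}) | =a=> u2, =c=> u3, =d=> u4
  u2 = c.((0 + 0) | (0 | 0)) | (a.0 | d.0\{a,c,d}) | =a=> u5, =c=> u6, =d=> u7
  u3 = (0 + 0) | (0 | 0) | (a.a.0 | d.0\{a,c,d}) | =a=> u6, =d=> u8
  u4 = c.((0 + 0) | (0 | 0)) | (a.a.0 | 0\{a,c,d}) | =a=> u7, =c=> u8
  u5 = c.((0 + 0) | (0 | 0)) | (0 | d.0\{a,c,d}) | =c=> u9, =d=> u10
  u6 = (0 + 0) | (0 | 0) | (a.0 | d.0\{a,c,d}) | =a=> u9, =d=> u11
  u7 = c.((0 + 0) | (0 | 0)) | (a.0 | 0\{a,c,d}) | =a=> u10, =c=> u11
  u8 = (0 + 0) | (0 | 0) | (a.a.0 | 0\{a,c,d}) | =a=> u11
  u9 = (0 + 0) | (0 | 0) | (0 | d.0\{a,c,d}) | =d=> u12
  u10 = c.((0 + 0) | (0 | 0)) | (0 | 0\{a,c,d}) | =c=> u12
  u11 = (0 + 0) | (0 | 0) | (a.0 | 0\{a,c,d}) | =a=> u12
  u12 = (0 + 0) | (0 | 0) | (0 | 0\{a,c,d}) | stopped
Reachable graph of Q (13 states):
  v0 = a.(c.((0 + 0) | (0 | 0)) | (b.a.0 | d.0\{a,c,d})) | =a=> v1
  v1 = c.((0 + 0) | (0 | 0)) | (b.a.0 | d.0\{a,c,d}) | =b=> v2, =c=> v3, =d=> v4
  v2 = c.((0 + 0) | (0 | 0)) | (a.0 | d.0\{a,c,d}) | =a=> v5, =c=> v6, =d=> v7
  v3 = (0 + 0) | (0 | 0) | (b.a.0 | d.0\{a,c,d}) | =b=> v6, =d=> v8
  v4 = c.((0 + 0) | (0 | 0)) | (b.a.0 | 0\{a,c,d}) | =b=> v7, =c=> v8
  v5 = c.((0 + 0) | (0 | 0)) | (0 | d.0\{a,c,d}) | =c=> v9, =d=> v10
  v6 = (0 + 0) | (0 | 0) | (a.0 | d.0\{a,c,d}) | =a=> v9, =d=> v11
  v7 = c.((0 + 0) | (0 | 0)) | (a.0 | 0\{a,c,d}) | =a=> v10, =c=> v11
  v8 = (0 + 0) | (0 | 0) | (b.a.0 | 0\{a,c,d}) | =b=> v11
  v9 = (0 + 0) | (0 | 0) | (0 | d.0\{a,c,d}) | =d=> v12
  v10 = c.((0 + 0) | (0 | 0)) | (0 | 0\{a,c,d}) | =c=> v12
  v11 = (0 + 0) | (0 | 0) | (a.0 | 0\{a,c,d}) | =a=> v12
  v12 = (0 + 0) | (0 | 0) | (0 | 0\{a,c,d}) | stopped
Coarsest stable partition (strong bisimilarity classes):
  B0 = {u0}
  B1 = {u1}
  B2 = {u3}
  B3 = {u8}
  B4 = {u11, v11}
  B5 = {u12, v12}
  B6 = {u6, v6}
  B7 = {u9, v9}
  B8 = {u2, v2}
  B9 = {u5, v5}
  B10 = {u10, v10}
  B11 = {u7, v7}
  B12 = {u4}
  B13 = {v0}
  B14 = {v1}
  B15 = {v4}
  B16 = {v8}
  B17 = {v3}
u0 ∈ B0, v0 ∈ B13 → different blocks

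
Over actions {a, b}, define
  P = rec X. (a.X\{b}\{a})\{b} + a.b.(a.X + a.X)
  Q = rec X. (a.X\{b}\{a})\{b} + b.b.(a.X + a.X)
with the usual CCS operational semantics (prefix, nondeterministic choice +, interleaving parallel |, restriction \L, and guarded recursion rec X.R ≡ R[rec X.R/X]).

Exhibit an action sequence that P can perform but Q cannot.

P's transition system — 4 states:
  p0 = rec X. (a.X\{b}\{a})\{b} + a.b.(a.X + a.X) has moves ··a··> p1, ··a··> p2
  p1 = (rec X. (a.X\{b}\{a})\{b} + a.b.(a.X + a.X))\{b}\{a}\{b} has moves ∅
  p2 = b.(a.(rec X. (a.X\{b}\{a})\{b} + a.b.(a.X + a.X)) + a.(rec X. (a.X\{b}\{a})\{b} + a.b.(a.X + a.X))) has moves ··b··> p3
  p3 = a.(rec X. (a.X\{b}\{a})\{b} + a.b.(a.X + a.X)) + a.(rec X. (a.X\{b}\{a})\{b} + a.b.(a.X + a.X)) has moves ··a··> p0
Q's transition system — 4 states:
  q0 = rec X. (a.X\{b}\{a})\{b} + b.b.(a.X + a.X) has moves ··a··> q1, ··b··> q2
  q1 = (rec X. (a.X\{b}\{a})\{b} + b.b.(a.X + a.X))\{b}\{a}\{b} has moves ∅
  q2 = b.(a.(rec X. (a.X\{b}\{a})\{b} + b.b.(a.X + a.X)) + a.(rec X. (a.X\{b}\{a})\{b} + b.b.(a.X + a.X))) has moves ··b··> q3
  q3 = a.(rec X. (a.X\{b}\{a})\{b} + b.b.(a.X + a.X)) + a.(rec X. (a.X\{b}\{a})\{b} + b.b.(a.X + a.X)) has moves ··a··> q0
Trace ⟨ab⟩ through P, begin at {p0}:
  [1] a ⇒ {p1, p2}
  [2] b ⇒ {p3}
  — P admits the full trace.
Trace ⟨ab⟩ through Q, begin at {q0}:
  [1] a ⇒ {q1}
  [2] b ⇒ ∅  — Q cannot continue

ab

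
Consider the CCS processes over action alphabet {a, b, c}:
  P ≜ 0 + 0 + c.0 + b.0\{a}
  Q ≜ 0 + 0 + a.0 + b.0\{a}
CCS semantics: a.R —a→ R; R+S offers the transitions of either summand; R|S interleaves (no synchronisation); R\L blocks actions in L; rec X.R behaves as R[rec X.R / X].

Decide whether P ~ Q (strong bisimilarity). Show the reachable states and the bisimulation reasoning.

LTS(P): 3 reachable states
  p0 = 0 + 0 + c.0 + b.0\{a} → ··b··> p1, ··c··> p2
  p1 = 0\{a} → ∅
  p2 = 0 → ∅
LTS(Q): 3 reachable states
  q0 = 0 + 0 + a.0 + b.0\{a} → ··a··> q1, ··b··> q2
  q1 = 0 → ∅
  q2 = 0\{a} → ∅
Partition-refinement fixed point:
  B0 = {p0}
  B1 = {p1, p2, q1, q2}
  B2 = {q0}
p0 ∈ B0, q0 ∈ B2 → different blocks

P ≁ Q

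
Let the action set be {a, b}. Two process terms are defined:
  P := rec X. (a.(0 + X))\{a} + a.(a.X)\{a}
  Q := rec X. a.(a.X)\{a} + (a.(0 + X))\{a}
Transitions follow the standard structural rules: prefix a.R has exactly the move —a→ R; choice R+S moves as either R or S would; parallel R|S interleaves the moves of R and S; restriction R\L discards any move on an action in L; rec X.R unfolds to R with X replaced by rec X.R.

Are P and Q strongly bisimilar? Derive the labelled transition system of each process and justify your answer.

YES

Reachable graph of P (2 states):
  m0 = rec X. (a.(0 + X))\{a} + a.(a.X)\{a} | -a-> m1
  m1 = (a.(rec X. (a.(0 + X))\{a} + a.(a.X)\{a}))\{a} | ∅
Reachable graph of Q (2 states):
  n0 = rec X. a.(a.X)\{a} + (a.(0 + X))\{a} | -a-> n1
  n1 = (a.(rec X. a.(a.X)\{a} + (a.(0 + X))\{a}))\{a} | ∅
Coarsest stable partition (strong bisimilarity classes):
  B0 = {m0, n0}
  B1 = {m1, n1}
m0 ∈ B0, n0 ∈ B0 → same block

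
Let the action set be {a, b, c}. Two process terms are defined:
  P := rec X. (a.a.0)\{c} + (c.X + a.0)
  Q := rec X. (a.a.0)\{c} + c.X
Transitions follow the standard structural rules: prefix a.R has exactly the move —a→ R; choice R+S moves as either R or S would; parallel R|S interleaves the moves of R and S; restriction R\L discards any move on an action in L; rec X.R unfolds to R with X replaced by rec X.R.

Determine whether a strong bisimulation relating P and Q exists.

LTS(P): 4 reachable states
  u0 = rec X. (a.a.0)\{c} + (c.X + a.0) :: ··a··> u1, ··a··> u2, ··c··> u0
  u1 = (a.0)\{c} :: ··a··> u3
  u2 = 0 :: ∅
  u3 = 0\{c} :: ∅
LTS(Q): 3 reachable states
  v0 = rec X. (a.a.0)\{c} + c.X :: ··a··> v1, ··c··> v0
  v1 = (a.0)\{c} :: ··a··> v2
  v2 = 0\{c} :: ∅
Partition-refinement fixed point:
  B0 = {u0}
  B1 = {u2, u3, v2}
  B2 = {u1, v1}
  B3 = {v0}
u0 ∈ B0, v0 ∈ B3 → different blocks

NO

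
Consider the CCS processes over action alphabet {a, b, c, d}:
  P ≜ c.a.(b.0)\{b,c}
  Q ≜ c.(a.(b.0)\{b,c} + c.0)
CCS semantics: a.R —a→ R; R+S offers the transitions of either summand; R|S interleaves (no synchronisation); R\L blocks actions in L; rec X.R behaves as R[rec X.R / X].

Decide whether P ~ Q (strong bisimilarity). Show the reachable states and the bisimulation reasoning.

NO

P's transition system — 3 states:
  s0 = c.a.(b.0)\{b,c} → ··c··> s1
  s1 = a.(b.0)\{b,c} → ··a··> s2
  s2 = (b.0)\{b,c} → deadlocked
Q's transition system — 4 states:
  t0 = c.(a.(b.0)\{b,c} + c.0) → ··c··> t1
  t1 = a.(b.0)\{b,c} + c.0 → ··a··> t2, ··c··> t3
  t2 = (b.0)\{b,c} → deadlocked
  t3 = 0 → deadlocked
Bisimilarity quotient blocks:
  B0 = {s0}
  B1 = {s1}
  B2 = {s2, t2, t3}
  B3 = {t0}
  B4 = {t1}
s0 ∈ B0, t0 ∈ B3 → different blocks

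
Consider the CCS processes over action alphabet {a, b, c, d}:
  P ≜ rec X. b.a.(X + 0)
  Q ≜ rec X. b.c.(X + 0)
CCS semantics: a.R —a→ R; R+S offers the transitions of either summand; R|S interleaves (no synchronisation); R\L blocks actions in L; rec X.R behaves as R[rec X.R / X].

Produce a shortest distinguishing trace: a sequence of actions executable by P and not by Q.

P's transition system — 3 states:
  u0 = rec X. b.a.(X + 0) :: —b→ u1
  u1 = a.((rec X. b.a.(X + 0)) + 0) :: —a→ u2
  u2 = (rec X. b.a.(X + 0)) + 0 :: —b→ u1
Q's transition system — 3 states:
  v0 = rec X. b.c.(X + 0) :: —b→ v1
  v1 = c.((rec X. b.c.(X + 0)) + 0) :: —c→ v2
  v2 = (rec X. b.c.(X + 0)) + 0 :: —b→ v1
Trace ⟨ba⟩ through P, begin at {u0}:
  after b @ step 1: {u1}
  after a @ step 2: {u2}
  — P admits the full trace.
Trace ⟨ba⟩ through Q, begin at {v0}:
  after b @ step 1: {v1}
  after a @ step 2: no successor for Q

ba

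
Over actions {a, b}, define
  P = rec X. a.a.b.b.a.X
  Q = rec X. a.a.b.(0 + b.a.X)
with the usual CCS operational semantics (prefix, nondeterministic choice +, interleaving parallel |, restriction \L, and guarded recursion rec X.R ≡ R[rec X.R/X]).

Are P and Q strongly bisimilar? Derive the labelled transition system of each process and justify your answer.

LTS(P): 5 reachable states
  p0 = rec X. a.a.b.b.a.X :: -a-> p1
  p1 = a.b.b.a.(rec X. a.a.b.b.a.X) :: -a-> p2
  p2 = b.b.a.(rec X. a.a.b.b.a.X) :: -b-> p3
  p3 = b.a.(rec X. a.a.b.b.a.X) :: -b-> p4
  p4 = a.(rec X. a.a.b.b.a.X) :: -a-> p0
LTS(Q): 5 reachable states
  q0 = rec X. a.a.b.(0 + b.a.X) :: -a-> q1
  q1 = a.b.(0 + b.a.(rec X. a.a.b.(0 + b.a.X))) :: -a-> q2
  q2 = b.(0 + b.a.(rec X. a.a.b.(0 + b.a.X))) :: -b-> q3
  q3 = 0 + b.a.(rec X. a.a.b.(0 + b.a.X)) :: -b-> q4
  q4 = a.(rec X. a.a.b.(0 + b.a.X)) :: -a-> q0
Partition-refinement fixed point:
  B0 = {p0, q0}
  B1 = {p1, q1}
  B2 = {p2, q2}
  B3 = {p3, q3}
  B4 = {p4, q4}
p0 ∈ B0, q0 ∈ B0 → same block

bisimilar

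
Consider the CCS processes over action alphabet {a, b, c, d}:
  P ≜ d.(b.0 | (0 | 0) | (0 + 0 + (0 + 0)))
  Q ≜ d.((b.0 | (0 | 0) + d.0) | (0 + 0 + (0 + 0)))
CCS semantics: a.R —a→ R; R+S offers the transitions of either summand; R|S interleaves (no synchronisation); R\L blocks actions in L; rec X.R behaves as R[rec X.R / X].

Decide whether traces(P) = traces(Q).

LTS(P): 3 reachable states
  s0 = d.(b.0 | (0 | 0) | (0 + 0 + (0 + 0))) ⊢ ··d··> s1
  s1 = b.0 | (0 | 0) | (0 + 0 + (0 + 0)) ⊢ ··b··> s2
  s2 = 0 | (0 | 0) | (0 + 0 + (0 + 0)) ⊢ stopped
LTS(Q): 4 reachable states
  t0 = d.((b.0 | (0 | 0) + d.0) | (0 + 0 + (0 + 0))) ⊢ ··d··> t1
  t1 = (b.0 | (0 | 0) + d.0) | (0 + 0 + (0 + 0)) ⊢ ··b··> t2, ··d··> t3
  t2 = 0 | (0 | 0) | (0 + 0 + (0 + 0)) ⊢ stopped
  t3 = 0 | (0 + 0 + (0 + 0)) ⊢ stopped
Trace ⟨dd⟩ through Q, begin at {t0}:
  after d @ step 1: {t1}
  after d @ step 2: {t3}
  ✓ Q
Trace ⟨dd⟩ through P, begin at {s0}:
  after d @ step 1: {s1}
  after d @ step 2: ∅ (P stuck)

trace-distinct — witness ⟨dd⟩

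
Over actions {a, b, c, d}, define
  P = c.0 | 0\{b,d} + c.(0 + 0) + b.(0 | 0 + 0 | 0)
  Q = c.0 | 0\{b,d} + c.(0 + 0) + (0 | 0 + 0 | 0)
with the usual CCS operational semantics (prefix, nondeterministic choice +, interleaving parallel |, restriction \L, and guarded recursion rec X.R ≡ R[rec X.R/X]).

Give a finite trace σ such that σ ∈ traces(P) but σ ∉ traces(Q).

b

LTS(P): 4 reachable states
  m0 = c.0 | 0\{b,d} + c.(0 + 0) + b.(0 | 0 + 0 | 0) → --b--▸ m1, --c--▸ m2, --c--▸ m3
  m1 = 0 | 0 + 0 | 0 → deadlocked
  m2 = 0 + 0 → deadlocked
  m3 = 0 | 0\{b,d} → deadlocked
LTS(Q): 3 reachable states
  n0 = c.0 | 0\{b,d} + c.(0 + 0) + (0 | 0 + 0 | 0) → --c--▸ n1, --c--▸ n2
  n1 = 0 + 0 → deadlocked
  n2 = 0 | 0\{b,d} → deadlocked
Executing b from P (initial set {m0}):
  after b @ step 1: {m1}
  ✓ P
Executing b from Q (initial set {n0}):
  after b @ step 1: ∅ (Q stuck)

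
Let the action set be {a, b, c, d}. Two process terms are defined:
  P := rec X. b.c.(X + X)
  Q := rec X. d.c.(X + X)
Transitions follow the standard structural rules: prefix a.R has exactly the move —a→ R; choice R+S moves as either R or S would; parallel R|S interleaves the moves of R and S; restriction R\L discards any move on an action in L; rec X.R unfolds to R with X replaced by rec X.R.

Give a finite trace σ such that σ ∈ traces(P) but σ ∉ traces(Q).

P's transition system — 3 states:
  u0 = rec X. b.c.(X + X) :: ··b··> u1
  u1 = c.((rec X. b.c.(X + X)) + (rec X. b.c.(X + X))) :: ··c··> u2
  u2 = (rec X. b.c.(X + X)) + (rec X. b.c.(X + X)) :: ··b··> u1
Q's transition system — 3 states:
  v0 = rec X. d.c.(X + X) :: ··d··> v1
  v1 = c.((rec X. d.c.(X + X)) + (rec X. d.c.(X + X))) :: ··c··> v2
  v2 = (rec X. d.c.(X + X)) + (rec X. d.c.(X + X)) :: ··d··> v1
Trace ⟨b⟩ through P, begin at {u0}:
  after b @ step 1: {u1}
  P completes σ.
Trace ⟨b⟩ through Q, begin at {v0}:
  after b @ step 1: no successor for Q

b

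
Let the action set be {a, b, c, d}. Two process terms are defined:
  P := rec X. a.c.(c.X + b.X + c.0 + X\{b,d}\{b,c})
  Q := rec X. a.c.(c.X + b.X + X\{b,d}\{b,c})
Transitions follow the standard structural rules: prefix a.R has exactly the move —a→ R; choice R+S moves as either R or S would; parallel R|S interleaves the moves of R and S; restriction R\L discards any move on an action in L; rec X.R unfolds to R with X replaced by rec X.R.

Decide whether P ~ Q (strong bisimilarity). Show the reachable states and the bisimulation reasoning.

NO

LTS(P): 5 reachable states
  u0 = rec X. a.c.(c.X + b.X + c.0 + X\{b,d}\{b,c}) → —a→ u1
  u1 = c.(c.(rec X. a.c.(c.X + b.X + c.0 + X\{b,d}\{b,c})) + b.(rec X. a.c.(c.X + b.X + c.0 + X\{b,d}\{b,c})) + c.0 + (rec X. a.c.(c.X + b.X + c.0 + X\{b,d}\{b,c}))\{b,d}\{b,c}) → —c→ u2
  u2 = c.(rec X. a.c.(c.X + b.X + c.0 + X\{b,d}\{b,c})) + b.(rec X. a.c.(c.X + b.X + c.0 + X\{b,d}\{b,c})) + c.0 + (rec X. a.c.(c.X + b.X + c.0 + X\{b,d}\{b,c}))\{b,d}\{b,c} → —a→ u3, —b→ u0, —c→ u0, —c→ u4
  u3 = (c.(c.(rec X. a.c.(c.X + b.X + c.0 + X\{b,d}\{b,c})) + b.(rec X. a.c.(c.X + b.X + c.0 + X\{b,d}\{b,c})) + c.0 + (rec X. a.c.(c.X + b.X + c.0 + X\{b,d}\{b,c}))\{b,d}\{b,c}))\{b,d}\{b,c} → (no moves)
  u4 = 0 → (no moves)
LTS(Q): 4 reachable states
  v0 = rec X. a.c.(c.X + b.X + X\{b,d}\{b,c}) → —a→ v1
  v1 = c.(c.(rec X. a.c.(c.X + b.X + X\{b,d}\{b,c})) + b.(rec X. a.c.(c.X + b.X + X\{b,d}\{b,c})) + (rec X. a.c.(c.X + b.X + X\{b,d}\{b,c}))\{b,d}\{b,c}) → —c→ v2
  v2 = c.(rec X. a.c.(c.X + b.X + X\{b,d}\{b,c})) + b.(rec X. a.c.(c.X + b.X + X\{b,d}\{b,c})) + (rec X. a.c.(c.X + b.X + X\{b,d}\{b,c}))\{b,d}\{b,c} → —a→ v3, —b→ v0, —c→ v0
  v3 = (c.(c.(rec X. a.c.(c.X + b.X + X\{b,d}\{b,c})) + b.(rec X. a.c.(c.X + b.X + X\{b,d}\{b,c})) + (rec X. a.c.(c.X + b.X + X\{b,d}\{b,c}))\{b,d}\{b,c}))\{b,d}\{b,c} → (no moves)
Coarsest stable partition (strong bisimilarity classes):
  B0 = {u0}
  B1 = {u1}
  B2 = {u2}
  B3 = {u3, u4, v3}
  B4 = {v0}
  B5 = {v1}
  B6 = {v2}
u0 ∈ B0, v0 ∈ B4 → different blocks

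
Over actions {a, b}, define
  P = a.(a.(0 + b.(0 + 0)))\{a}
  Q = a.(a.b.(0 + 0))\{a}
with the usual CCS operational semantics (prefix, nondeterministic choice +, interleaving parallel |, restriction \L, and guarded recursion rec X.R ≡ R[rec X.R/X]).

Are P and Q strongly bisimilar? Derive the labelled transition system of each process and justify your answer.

P's transition system — 2 states:
  u0 = a.(a.(0 + b.(0 + 0)))\{a} → =a=> u1
  u1 = (a.(0 + b.(0 + 0)))\{a} → deadlocked
Q's transition system — 2 states:
  v0 = a.(a.b.(0 + 0))\{a} → =a=> v1
  v1 = (a.b.(0 + 0))\{a} → deadlocked
Bisimilarity quotient blocks:
  B0 = {u0, v0}
  B1 = {u1, v1}
u0 ∈ B0, v0 ∈ B0 → same block

YES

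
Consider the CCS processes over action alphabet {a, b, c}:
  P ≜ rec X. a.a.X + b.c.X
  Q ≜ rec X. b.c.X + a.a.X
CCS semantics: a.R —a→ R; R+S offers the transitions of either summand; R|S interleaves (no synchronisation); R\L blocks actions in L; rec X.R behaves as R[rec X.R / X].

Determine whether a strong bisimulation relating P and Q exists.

YES

P's transition system — 3 states:
  m0 = rec X. a.a.X + b.c.X :: ··a··> m1, ··b··> m2
  m1 = a.(rec X. a.a.X + b.c.X) :: ··a··> m0
  m2 = c.(rec X. a.a.X + b.c.X) :: ··c··> m0
Q's transition system — 3 states:
  n0 = rec X. b.c.X + a.a.X :: ··a··> n1, ··b··> n2
  n1 = a.(rec X. b.c.X + a.a.X) :: ··a··> n0
  n2 = c.(rec X. b.c.X + a.a.X) :: ··c··> n0
Bisimilarity quotient blocks:
  B0 = {m0, n0}
  B1 = {m2, n2}
  B2 = {m1, n1}
m0 ∈ B0, n0 ∈ B0 → same block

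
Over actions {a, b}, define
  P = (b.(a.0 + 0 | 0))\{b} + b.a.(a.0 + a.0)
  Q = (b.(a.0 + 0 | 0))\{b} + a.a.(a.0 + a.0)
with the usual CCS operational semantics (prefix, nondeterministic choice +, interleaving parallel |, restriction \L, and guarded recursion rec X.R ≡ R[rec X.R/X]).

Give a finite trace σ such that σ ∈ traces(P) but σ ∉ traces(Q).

P's transition system — 4 states:
  p0 = (b.(a.0 + 0 | 0))\{b} + b.a.(a.0 + a.0) → --b--▸ p1
  p1 = a.(a.0 + a.0) → --a--▸ p2
  p2 = a.0 + a.0 → --a--▸ p3
  p3 = 0 → ∅
Q's transition system — 4 states:
  q0 = (b.(a.0 + 0 | 0))\{b} + a.a.(a.0 + a.0) → --a--▸ q1
  q1 = a.(a.0 + a.0) → --a--▸ q2
  q2 = a.0 + a.0 → --a--▸ q3
  q3 = 0 → ∅
Run σ = ⟨b⟩ on P: start {p0}
  after b @ step 1: {p1}
  P completes σ.
Run σ = ⟨b⟩ on Q: start {q0}
  after b @ step 1: no successor for Q

b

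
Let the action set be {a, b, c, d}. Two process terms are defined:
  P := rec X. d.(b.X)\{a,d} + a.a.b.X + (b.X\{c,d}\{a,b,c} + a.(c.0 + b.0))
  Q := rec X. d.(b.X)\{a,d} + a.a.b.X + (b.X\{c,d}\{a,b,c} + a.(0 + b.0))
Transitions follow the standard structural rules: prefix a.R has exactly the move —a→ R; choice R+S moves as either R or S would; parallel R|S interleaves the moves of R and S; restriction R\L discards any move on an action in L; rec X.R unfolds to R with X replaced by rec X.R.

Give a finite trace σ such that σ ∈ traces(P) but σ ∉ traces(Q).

ac

P's transition system — 9 states:
  u0 = rec X. d.(b.X)\{a,d} + a.a.b.X + (b.X\{c,d}\{a,b,c} + a.(c.0 + b.0)) has moves =a=> u1, =a=> u2, =b=> u3, =d=> u4
  u1 = a.b.(rec X. d.(b.X)\{a,d} + a.a.b.X + (b.X\{c,d}\{a,b,c} + a.(c.0 + b.0))) has moves =a=> u5
  u2 = c.0 + b.0 has moves =b=> u6, =c=> u6
  u3 = (rec X. d.(b.X)\{a,d} + a.a.b.X + (b.X\{c,d}\{a,b,c} + a.(c.0 + b.0)))\{c,d}\{a,b,c} has moves stopped
  u4 = (b.(rec X. d.(b.X)\{a,d} + a.a.b.X + (b.X\{c,d}\{a,b,c} + a.(c.0 + b.0))))\{a,d} has moves =b=> u7
  u5 = b.(rec X. d.(b.X)\{a,d} + a.a.b.X + (b.X\{c,d}\{a,b,c} + a.(c.0 + b.0))) has moves =b=> u0
  u6 = 0 has moves stopped
  u7 = (rec X. d.(b.X)\{a,d} + a.a.b.X + (b.X\{c,d}\{a,b,c} + a.(c.0 + b.0)))\{a,d} has moves =b=> u8
  u8 = (rec X. d.(b.X)\{a,d} + a.a.b.X + (b.X\{c,d}\{a,b,c} + a.(c.0 + b.0)))\{c,d}\{a,b,c}\{a,d} has moves stopped
Q's transition system — 9 states:
  v0 = rec X. d.(b.X)\{a,d} + a.a.b.X + (b.X\{c,d}\{a,b,c} + a.(0 + b.0)) has moves =a=> v1, =a=> v2, =b=> v3, =d=> v4
  v1 = 0 + b.0 has moves =b=> v5
  v2 = a.b.(rec X. d.(b.X)\{a,d} + a.a.b.X + (b.X\{c,d}\{a,b,c} + a.(0 + b.0))) has moves =a=> v6
  v3 = (rec X. d.(b.X)\{a,d} + a.a.b.X + (b.X\{c,d}\{a,b,c} + a.(0 + b.0)))\{c,d}\{a,b,c} has moves stopped
  v4 = (b.(rec X. d.(b.X)\{a,d} + a.a.b.X + (b.X\{c,d}\{a,b,c} + a.(0 + b.0))))\{a,d} has moves =b=> v7
  v5 = 0 has moves stopped
  v6 = b.(rec X. d.(b.X)\{a,d} + a.a.b.X + (b.X\{c,d}\{a,b,c} + a.(0 + b.0))) has moves =b=> v0
  v7 = (rec X. d.(b.X)\{a,d} + a.a.b.X + (b.X\{c,d}\{a,b,c} + a.(0 + b.0)))\{a,d} has moves =b=> v8
  v8 = (rec X. d.(b.X)\{a,d} + a.a.b.X + (b.X\{c,d}\{a,b,c} + a.(0 + b.0)))\{c,d}\{a,b,c}\{a,d} has moves stopped
Run σ = ⟨ac⟩ on P: start {u0}
  [1] a ⇒ {u1, u2}
  [2] c ⇒ {u6}
  P completes σ.
Run σ = ⟨ac⟩ on Q: start {v0}
  [1] a ⇒ {v1, v2}
  [2] c ⇒ no successor for Q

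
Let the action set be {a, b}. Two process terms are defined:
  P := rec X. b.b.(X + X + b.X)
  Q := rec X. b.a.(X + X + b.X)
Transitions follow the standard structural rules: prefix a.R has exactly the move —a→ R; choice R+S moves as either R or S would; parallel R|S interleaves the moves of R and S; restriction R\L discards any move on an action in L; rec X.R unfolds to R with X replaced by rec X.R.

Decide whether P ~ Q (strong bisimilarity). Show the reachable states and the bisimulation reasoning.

P's transition system — 3 states:
  m0 = rec X. b.b.(X + X + b.X) :: ··b··> m1
  m1 = b.((rec X. b.b.(X + X + b.X)) + (rec X. b.b.(X + X + b.X)) + b.(rec X. b.b.(X + X + b.X))) :: ··b··> m2
  m2 = (rec X. b.b.(X + X + b.X)) + (rec X. b.b.(X + X + b.X)) + b.(rec X. b.b.(X + X + b.X)) :: ··b··> m0, ··b··> m1
Q's transition system — 3 states:
  n0 = rec X. b.a.(X + X + b.X) :: ··b··> n1
  n1 = a.((rec X. b.a.(X + X + b.X)) + (rec X. b.a.(X + X + b.X)) + b.(rec X. b.a.(X + X + b.X))) :: ··a··> n2
  n2 = (rec X. b.a.(X + X + b.X)) + (rec X. b.a.(X + X + b.X)) + b.(rec X. b.a.(X + X + b.X)) :: ··b··> n0, ··b··> n1
Bisimilarity quotient blocks:
  B0 = {m0, m1, m2}
  B1 = {n0}
  B2 = {n1}
  B3 = {n2}
m0 ∈ B0, n0 ∈ B1 → different blocks

not bisimilar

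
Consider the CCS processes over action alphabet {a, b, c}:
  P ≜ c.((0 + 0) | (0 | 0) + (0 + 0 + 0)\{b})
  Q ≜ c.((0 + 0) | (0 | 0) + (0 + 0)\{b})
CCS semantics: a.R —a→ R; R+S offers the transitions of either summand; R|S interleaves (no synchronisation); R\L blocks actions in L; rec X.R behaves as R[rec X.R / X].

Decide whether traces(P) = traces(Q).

traces(P) = traces(Q)

LTS(P): 2 reachable states
  u0 = c.((0 + 0) | (0 | 0) + (0 + 0 + 0)\{b}) → —c→ u1
  u1 = (0 + 0) | (0 | 0) + (0 + 0 + 0)\{b} → stopped
LTS(Q): 2 reachable states
  v0 = c.((0 + 0) | (0 | 0) + (0 + 0)\{b}) → —c→ v1
  v1 = (0 + 0) | (0 | 0) + (0 + 0)\{b} → stopped
Coarsest stable partition (strong bisimilarity classes):
  B0 = {u0, v0}
  B1 = {u1, v1}
u0 ∈ B0, v0 ∈ B0 → same block
Bisimilar ⇒ trace-equivalent.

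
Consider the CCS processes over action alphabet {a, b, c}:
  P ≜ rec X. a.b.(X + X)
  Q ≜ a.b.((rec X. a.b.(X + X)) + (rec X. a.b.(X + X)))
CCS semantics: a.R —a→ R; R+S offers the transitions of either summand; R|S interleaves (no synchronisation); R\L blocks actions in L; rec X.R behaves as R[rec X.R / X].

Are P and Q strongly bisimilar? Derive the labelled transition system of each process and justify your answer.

P ~ Q

Reachable graph of P (3 states):
  u0 = rec X. a.b.(X + X) → —a→ u1
  u1 = b.((rec X. a.b.(X + X)) + (rec X. a.b.(X + X))) → —b→ u2
  u2 = (rec X. a.b.(X + X)) + (rec X. a.b.(X + X)) → —a→ u1
Reachable graph of Q (3 states):
  v0 = a.b.((rec X. a.b.(X + X)) + (rec X. a.b.(X + X))) → —a→ v1
  v1 = b.((rec X. a.b.(X + X)) + (rec X. a.b.(X + X))) → —b→ v2
  v2 = (rec X. a.b.(X + X)) + (rec X. a.b.(X + X)) → —a→ v1
Coarsest stable partition (strong bisimilarity classes):
  B0 = {u0, u2, v0, v2}
  B1 = {u1, v1}
u0 ∈ B0, v0 ∈ B0 → same block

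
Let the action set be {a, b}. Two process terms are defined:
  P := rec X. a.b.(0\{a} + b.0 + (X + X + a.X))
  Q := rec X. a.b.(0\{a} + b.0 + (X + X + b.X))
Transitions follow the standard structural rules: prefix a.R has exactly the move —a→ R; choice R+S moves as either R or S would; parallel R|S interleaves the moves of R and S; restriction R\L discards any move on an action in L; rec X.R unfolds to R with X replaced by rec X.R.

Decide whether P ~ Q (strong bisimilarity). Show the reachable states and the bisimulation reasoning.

not bisimilar

Reachable graph of P (4 states):
  u0 = rec X. a.b.(0\{a} + b.0 + (X + X + a.X)) :: =a=> u1
  u1 = b.(0\{a} + b.0 + ((rec X. a.b.(0\{a} + b.0 + (X + X + a.X))) + (rec X. a.b.(0\{a} + b.0 + (X + X + a.X))) + a.(rec X. a.b.(0\{a} + b.0 + (X + X + a.X))))) :: =b=> u2
  u2 = 0\{a} + b.0 + ((rec X. a.b.(0\{a} + b.0 + (X + X + a.X))) + (rec X. a.b.(0\{a} + b.0 + (X + X + a.X))) + a.(rec X. a.b.(0\{a} + b.0 + (X + X + a.X)))) :: =a=> u0, =a=> u1, =b=> u3
  u3 = 0 :: stopped
Reachable graph of Q (4 states):
  v0 = rec X. a.b.(0\{a} + b.0 + (X + X + b.X)) :: =a=> v1
  v1 = b.(0\{a} + b.0 + ((rec X. a.b.(0\{a} + b.0 + (X + X + b.X))) + (rec X. a.b.(0\{a} + b.0 + (X + X + b.X))) + b.(rec X. a.b.(0\{a} + b.0 + (X + X + b.X))))) :: =b=> v2
  v2 = 0\{a} + b.0 + ((rec X. a.b.(0\{a} + b.0 + (X + X + b.X))) + (rec X. a.b.(0\{a} + b.0 + (X + X + b.X))) + b.(rec X. a.b.(0\{a} + b.0 + (X + X + b.X)))) :: =a=> v1, =b=> v0, =b=> v3
  v3 = 0 :: stopped
Coarsest stable partition (strong bisimilarity classes):
  B0 = {u0}
  B1 = {u1}
  B2 = {u2}
  B3 = {u3, v3}
  B4 = {v0}
  B5 = {v1}
  B6 = {v2}
u0 ∈ B0, v0 ∈ B4 → different blocks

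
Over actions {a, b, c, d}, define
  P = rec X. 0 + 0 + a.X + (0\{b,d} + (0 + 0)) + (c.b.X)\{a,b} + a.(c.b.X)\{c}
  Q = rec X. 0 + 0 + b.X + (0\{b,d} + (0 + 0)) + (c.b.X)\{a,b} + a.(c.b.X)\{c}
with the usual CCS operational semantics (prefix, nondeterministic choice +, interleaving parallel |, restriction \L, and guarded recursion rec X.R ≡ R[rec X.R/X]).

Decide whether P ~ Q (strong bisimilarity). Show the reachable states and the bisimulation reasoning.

NO

Reachable graph of P (3 states):
  p0 = rec X. 0 + 0 + a.X + (0\{b,d} + (0 + 0)) + (c.b.X)\{a,b} + a.(c.b.X)\{c} ⊢ --a--▸ p0, --a--▸ p1, --c--▸ p2
  p1 = (c.b.(rec X. 0 + 0 + a.X + (0\{b,d} + (0 + 0)) + (c.b.X)\{a,b} + a.(c.b.X)\{c}))\{c} ⊢ stopped
  p2 = (b.(rec X. 0 + 0 + a.X + (0\{b,d} + (0 + 0)) + (c.b.X)\{a,b} + a.(c.b.X)\{c}))\{a,b} ⊢ stopped
Reachable graph of Q (3 states):
  q0 = rec X. 0 + 0 + b.X + (0\{b,d} + (0 + 0)) + (c.b.X)\{a,b} + a.(c.b.X)\{c} ⊢ --a--▸ q1, --b--▸ q0, --c--▸ q2
  q1 = (c.b.(rec X. 0 + 0 + b.X + (0\{b,d} + (0 + 0)) + (c.b.X)\{a,b} + a.(c.b.X)\{c}))\{c} ⊢ stopped
  q2 = (b.(rec X. 0 + 0 + b.X + (0\{b,d} + (0 + 0)) + (c.b.X)\{a,b} + a.(c.b.X)\{c}))\{a,b} ⊢ stopped
Bisimilarity quotient blocks:
  B0 = {p0}
  B1 = {p1, p2, q1, q2}
  B2 = {q0}
p0 ∈ B0, q0 ∈ B2 → different blocks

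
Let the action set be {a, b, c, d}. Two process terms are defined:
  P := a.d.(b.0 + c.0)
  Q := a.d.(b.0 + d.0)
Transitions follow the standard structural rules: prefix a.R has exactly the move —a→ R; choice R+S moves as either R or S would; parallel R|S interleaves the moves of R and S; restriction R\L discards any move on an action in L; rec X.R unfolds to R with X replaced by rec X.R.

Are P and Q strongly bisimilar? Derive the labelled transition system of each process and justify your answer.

P's transition system — 4 states:
  s0 = a.d.(b.0 + c.0) ⊢ -a-> s1
  s1 = d.(b.0 + c.0) ⊢ -d-> s2
  s2 = b.0 + c.0 ⊢ -b-> s3, -c-> s3
  s3 = 0 ⊢ stopped
Q's transition system — 4 states:
  t0 = a.d.(b.0 + d.0) ⊢ -a-> t1
  t1 = d.(b.0 + d.0) ⊢ -d-> t2
  t2 = b.0 + d.0 ⊢ -b-> t3, -d-> t3
  t3 = 0 ⊢ stopped
Coarsest stable partition (strong bisimilarity classes):
  B0 = {s0}
  B1 = {s1}
  B2 = {s2}
  B3 = {s3, t3}
  B4 = {t0}
  B5 = {t1}
  B6 = {t2}
s0 ∈ B0, t0 ∈ B4 → different blocks

NO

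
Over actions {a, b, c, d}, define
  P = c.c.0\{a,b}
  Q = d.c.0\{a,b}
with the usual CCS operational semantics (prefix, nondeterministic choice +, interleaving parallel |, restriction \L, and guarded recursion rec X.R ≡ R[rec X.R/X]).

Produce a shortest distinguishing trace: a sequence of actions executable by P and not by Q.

c

LTS(P): 3 reachable states
  s0 = c.c.0\{a,b} has moves --c--▸ s1
  s1 = c.0\{a,b} has moves --c--▸ s2
  s2 = 0\{a,b} has moves stopped
LTS(Q): 3 reachable states
  t0 = d.c.0\{a,b} has moves --d--▸ t1
  t1 = c.0\{a,b} has moves --c--▸ t2
  t2 = 0\{a,b} has moves stopped
Executing c from P (initial set {s0}):
  [1] c ⇒ {s1}
  ✓ P
Executing c from Q (initial set {t0}):
  [1] c ⇒ no successor for Q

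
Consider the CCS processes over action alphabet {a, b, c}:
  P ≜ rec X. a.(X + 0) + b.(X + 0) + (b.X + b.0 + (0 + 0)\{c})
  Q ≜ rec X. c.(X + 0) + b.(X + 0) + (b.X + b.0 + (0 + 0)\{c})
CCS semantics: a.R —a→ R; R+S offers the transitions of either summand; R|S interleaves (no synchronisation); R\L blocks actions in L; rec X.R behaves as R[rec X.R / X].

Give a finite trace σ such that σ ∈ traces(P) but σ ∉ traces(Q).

a

P's transition system — 3 states:
  m0 = rec X. a.(X + 0) + b.(X + 0) + (b.X + b.0 + (0 + 0)\{c}) :: —a→ m1, —b→ m0, —b→ m1, —b→ m2
  m1 = (rec X. a.(X + 0) + b.(X + 0) + (b.X + b.0 + (0 + 0)\{c})) + 0 :: —a→ m1, —b→ m0, —b→ m1, —b→ m2
  m2 = 0 :: stopped
Q's transition system — 3 states:
  n0 = rec X. c.(X + 0) + b.(X + 0) + (b.X + b.0 + (0 + 0)\{c}) :: —b→ n0, —b→ n1, —b→ n2, —c→ n1
  n1 = (rec X. c.(X + 0) + b.(X + 0) + (b.X + b.0 + (0 + 0)\{c})) + 0 :: —b→ n0, —b→ n1, —b→ n2, —c→ n1
  n2 = 0 :: stopped
Executing a from P (initial set {m0}):
  [1] a ⇒ {m1}
  P completes σ.
Executing a from Q (initial set {n0}):
  [1] a ⇒ ∅  — Q cannot continue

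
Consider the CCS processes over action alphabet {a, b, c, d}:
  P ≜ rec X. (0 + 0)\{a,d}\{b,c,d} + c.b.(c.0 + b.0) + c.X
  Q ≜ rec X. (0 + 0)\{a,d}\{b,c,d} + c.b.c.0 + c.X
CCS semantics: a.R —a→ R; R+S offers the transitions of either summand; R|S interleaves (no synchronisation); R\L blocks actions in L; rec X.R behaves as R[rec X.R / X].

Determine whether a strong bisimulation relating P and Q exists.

LTS(P): 4 reachable states
  m0 = rec X. (0 + 0)\{a,d}\{b,c,d} + c.b.(c.0 + b.0) + c.X | --c--▸ m0, --c--▸ m1
  m1 = b.(c.0 + b.0) | --b--▸ m2
  m2 = c.0 + b.0 | --b--▸ m3, --c--▸ m3
  m3 = 0 | ·
LTS(Q): 4 reachable states
  n0 = rec X. (0 + 0)\{a,d}\{b,c,d} + c.b.c.0 + c.X | --c--▸ n0, --c--▸ n1
  n1 = b.c.0 | --b--▸ n2
  n2 = c.0 | --c--▸ n3
  n3 = 0 | ·
Bisimilarity quotient blocks:
  B0 = {m0}
  B1 = {m1}
  B2 = {m2}
  B3 = {m3, n3}
  B4 = {n0}
  B5 = {n1}
  B6 = {n2}
m0 ∈ B0, n0 ∈ B4 → different blocks

not bisimilar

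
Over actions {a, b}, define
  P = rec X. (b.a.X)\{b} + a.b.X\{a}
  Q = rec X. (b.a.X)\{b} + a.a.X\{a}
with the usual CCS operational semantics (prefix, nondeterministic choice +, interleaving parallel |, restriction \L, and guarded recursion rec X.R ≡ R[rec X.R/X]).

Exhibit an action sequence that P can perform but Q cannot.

ab

Reachable graph of P (3 states):
  m0 = rec X. (b.a.X)\{b} + a.b.X\{a} has moves --a--▸ m1
  m1 = b.(rec X. (b.a.X)\{b} + a.b.X\{a})\{a} has moves --b--▸ m2
  m2 = (rec X. (b.a.X)\{b} + a.b.X\{a})\{a} has moves deadlocked
Reachable graph of Q (3 states):
  n0 = rec X. (b.a.X)\{b} + a.a.X\{a} has moves --a--▸ n1
  n1 = a.(rec X. (b.a.X)\{b} + a.a.X\{a})\{a} has moves --a--▸ n2
  n2 = (rec X. (b.a.X)\{b} + a.a.X\{a})\{a} has moves deadlocked
Trace ⟨ab⟩ through P, begin at {m0}:
  step 1 (a): {m1}
  step 2 (b): {m2}
  ✓ P
Trace ⟨ab⟩ through Q, begin at {n0}:
  step 1 (a): {n1}
  step 2 (b): ∅  — Q cannot continue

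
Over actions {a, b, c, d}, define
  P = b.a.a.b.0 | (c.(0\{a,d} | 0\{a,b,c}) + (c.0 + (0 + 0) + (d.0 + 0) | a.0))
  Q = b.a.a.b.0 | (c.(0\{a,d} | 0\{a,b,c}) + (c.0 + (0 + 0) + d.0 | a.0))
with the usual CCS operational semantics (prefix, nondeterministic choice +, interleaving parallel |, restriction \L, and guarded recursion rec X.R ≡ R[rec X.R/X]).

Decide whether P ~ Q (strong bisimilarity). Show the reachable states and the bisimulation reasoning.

Reachable graph of P (30 states):
  s0 = b.a.a.b.0 | (c.(0\{a,d} | 0\{a,b,c}) + (c.0 + (0 + 0) + (d.0 + 0) | a.0)) | ··a··> s1, ··b··> s2, ··c··> s3, ··c··> s4, ··d··> s5
  s1 = b.a.a.b.0 | ((d.0 + 0) | 0) | ··b··> s6, ··d··> s7
  s2 = a.a.b.0 | (c.(0\{a,d} | 0\{a,b,c}) + (c.0 + (0 + 0) + (d.0 + 0) | a.0)) | ··a··> s6, ··a··> s8, ··c··> s10, ··c··> s9, ··d··> s11
  s3 = b.a.a.b.0 | (0\{a,d} | 0\{a,b,c}) | ··b··> s9
  s4 = b.a.a.b.0 | 0 | ··b··> s10
  s5 = b.a.a.b.0 | (0 | a.0) | ··a··> s7, ··b··> s11
  s6 = a.a.b.0 | ((d.0 + 0) | 0) | ··a··> s12, ··d··> s13
  s7 = b.a.a.b.0 | (0 | 0) | ··b··> s13
  s8 = a.b.0 | (c.(0\{a,d} | 0\{a,b,c}) + (c.0 + (0 + 0) + (d.0 + 0) | a.0)) | ··a··> s12, ··a··> s14, ··c··> s15, ··c··> s16, ··d··> s17
  s9 = a.a.b.0 | (0\{a,d} | 0\{a,b,c}) | ··a··> s15
  s10 = a.a.b.0 | 0 | ··a··> s16
  s11 = a.a.b.0 | (0 | a.0) | ··a··> s13, ··a··> s17
  s12 = a.b.0 | ((d.0 + 0) | 0) | ··a··> s18, ··d··> s19
  s13 = a.a.b.0 | (0 | 0) | ··a··> s19
  s14 = b.0 | (c.(0\{a,d} | 0\{a,b,c}) + (c.0 + (0 + 0) + (d.0 + 0) | a.0)) | ··a··> s18, ··b··> s20, ··c··> s21, ··c··> s22, ··d··> s23
  s15 = a.b.0 | (0\{a,d} | 0\{a,b,c}) | ··a··> s21
  s16 = a.b.0 | 0 | ··a··> s22
  s17 = a.b.0 | (0 | a.0) | ··a··> s19, ··a··> s23
  s18 = b.0 | ((d.0 + 0) | 0) | ··b··> s24, ··d··> s25
  s19 = a.b.0 | (0 | 0) | ··a··> s25
  s20 = 0 | (c.(0\{a,d} | 0\{a,b,c}) + (c.0 + (0 + 0) + (d.0 + 0) | a.0)) | ··a··> s24, ··c··> s26, ··c··> s27, ··d··> s28
  s21 = b.0 | (0\{a,d} | 0\{a,b,c}) | ··b··> s26
  s22 = b.0 | 0 | ··b··> s27
  s23 = b.0 | (0 | a.0) | ··a··> s25, ··b··> s28
  s24 = 0 | ((d.0 + 0) | 0) | ··d··> s29
  s25 = b.0 | (0 | 0) | ··b··> s29
  s26 = 0 | (0\{a,d} | 0\{a,b,c}) | ∅
  s27 = 0 | 0 | ∅
  s28 = 0 | (0 | a.0) | ··a··> s29
  s29 = 0 | (0 | 0) | ∅
Reachable graph of Q (30 states):
  t0 = b.a.a.b.0 | (c.(0\{a,d} | 0\{a,b,c}) + (c.0 + (0 + 0) + d.0 | a.0)) | ··a··> t1, ··b··> t2, ··c··> t3, ··c··> t4, ··d··> t5
  t1 = b.a.a.b.0 | (d.0 | 0) | ··b··> t6, ··d··> t7
  t2 = a.a.b.0 | (c.(0\{a,d} | 0\{a,b,c}) + (c.0 + (0 + 0) + d.0 | a.0)) | ··a··> t6, ··a··> t8, ··c··> t10, ··c··> t9, ··d··> t11
  t3 = b.a.a.b.0 | (0\{a,d} | 0\{a,b,c}) | ··b··> t9
  t4 = b.a.a.b.0 | 0 | ··b··> t10
  t5 = b.a.a.b.0 | (0 | a.0) | ··a··> t7, ··b··> t11
  t6 = a.a.b.0 | (d.0 | 0) | ··a··> t12, ··d··> t13
  t7 = b.a.a.b.0 | (0 | 0) | ··b··> t13
  t8 = a.b.0 | (c.(0\{a,d} | 0\{a,b,c}) + (c.0 + (0 + 0) + d.0 | a.0)) | ··a··> t12, ··a··> t14, ··c··> t15, ··c··> t16, ··d··> t17
  t9 = a.a.b.0 | (0\{a,d} | 0\{a,b,c}) | ··a··> t15
  t10 = a.a.b.0 | 0 | ··a··> t16
  t11 = a.a.b.0 | (0 | a.0) | ··a··> t13, ··a··> t17
  t12 = a.b.0 | (d.0 | 0) | ··a··> t18, ··d··> t19
  t13 = a.a.b.0 | (0 | 0) | ··a··> t19
  t14 = b.0 | (c.(0\{a,d} | 0\{a,b,c}) + (c.0 + (0 + 0) + d.0 | a.0)) | ··a··> t18, ··b··> t20, ··c··> t21, ··c··> t22, ··d··> t23
  t15 = a.b.0 | (0\{a,d} | 0\{a,b,c}) | ··a··> t21
  t16 = a.b.0 | 0 | ··a··> t22
  t17 = a.b.0 | (0 | a.0) | ··a··> t19, ··a··> t23
  t18 = b.0 | (d.0 | 0) | ··b··> t24, ··d··> t25
  t19 = a.b.0 | (0 | 0) | ··a··> t25
  t20 = 0 | (c.(0\{a,d} | 0\{a,b,c}) + (c.0 + (0 + 0) + d.0 | a.0)) | ··a··> t24, ··c··> t26, ··c··> t27, ··d··> t28
  t21 = b.0 | (0\{a,d} | 0\{a,b,c}) | ··b··> t26
  t22 = b.0 | 0 | ··b··> t27
  t23 = b.0 | (0 | a.0) | ··a··> t25, ··b··> t28
  t24 = 0 | (d.0 | 0) | ··d··> t29
  t25 = b.0 | (0 | 0) | ··b··> t29
  t26 = 0 | (0\{a,d} | 0\{a,b,c}) | ∅
  t27 = 0 | 0 | ∅
  t28 = 0 | (0 | a.0) | ··a··> t29
  t29 = 0 | (0 | 0) | ∅
Coarsest stable partition (strong bisimilarity classes):
  B0 = {s0, t0}
  B1 = {s5, t5}
  B2 = {s11, t11}
  B3 = {s17, t17}
  B4 = {s23, t23}
  B5 = {s21, s22, s25, t21, t22, t25}
  B6 = {s26, s27, s29, t26, t27, t29}
  B7 = {s28, t28}
  B8 = {s15, s16, s19, t15, t16, t19}
  B9 = {s10, s13, s9, t10, t13, t9}
  B10 = {s3, s4, s7, t3, t4, t7}
  B11 = {s2, t2}
  B12 = {s6, t6}
  B13 = {s12, t12}
  B14 = {s18, t18}
  B15 = {s24, t24}
  B16 = {s8, t8}
  B17 = {s14, t14}
  B18 = {s20, t20}
  B19 = {s1, t1}
s0 ∈ B0, t0 ∈ B0 → same block

P ~ Q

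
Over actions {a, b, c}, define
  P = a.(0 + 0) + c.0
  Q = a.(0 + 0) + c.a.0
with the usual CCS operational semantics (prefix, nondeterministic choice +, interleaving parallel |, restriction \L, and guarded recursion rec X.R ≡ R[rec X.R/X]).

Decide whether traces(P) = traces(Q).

P's transition system — 3 states:
  u0 = a.(0 + 0) + c.0 → -a-> u1, -c-> u2
  u1 = 0 + 0 → deadlocked
  u2 = 0 → deadlocked
Q's transition system — 4 states:
  v0 = a.(0 + 0) + c.a.0 → -a-> v1, -c-> v2
  v1 = 0 + 0 → deadlocked
  v2 = a.0 → -a-> v3
  v3 = 0 → deadlocked
Executing ca from Q (initial set {v0}):
  after c @ step 1: {v2}
  after a @ step 2: {v3}
  Q completes σ.
Executing ca from P (initial set {u0}):
  after c @ step 1: {u2}
  after a @ step 2: no successor for P

NO — witness ⟨ca⟩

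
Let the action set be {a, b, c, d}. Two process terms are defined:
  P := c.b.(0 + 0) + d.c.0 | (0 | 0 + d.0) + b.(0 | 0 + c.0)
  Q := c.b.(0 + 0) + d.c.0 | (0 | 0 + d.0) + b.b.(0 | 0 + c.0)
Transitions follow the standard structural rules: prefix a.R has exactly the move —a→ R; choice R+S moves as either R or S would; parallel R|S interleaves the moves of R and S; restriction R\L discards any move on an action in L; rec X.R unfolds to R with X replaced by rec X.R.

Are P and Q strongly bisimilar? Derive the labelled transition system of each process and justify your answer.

not bisimilar

LTS(P): 10 reachable states
  p0 = c.b.(0 + 0) + d.c.0 | (0 | 0 + d.0) + b.(0 | 0 + c.0) has moves -b-> p1, -c-> p2, -d-> p3, -d-> p4
  p1 = 0 | 0 + c.0 has moves -c-> p5
  p2 = b.(0 + 0) has moves -b-> p6
  p3 = c.0 | (0 | 0 + d.0) has moves -c-> p7, -d-> p8
  p4 = d.c.0 | 0 has moves -d-> p8
  p5 = 0 has moves stopped
  p6 = 0 + 0 has moves stopped
  p7 = 0 | (0 | 0 + d.0) has moves -d-> p9
  p8 = c.0 | 0 has moves -c-> p9
  p9 = 0 | 0 has moves stopped
LTS(Q): 11 reachable states
  q0 = c.b.(0 + 0) + d.c.0 | (0 | 0 + d.0) + b.b.(0 | 0 + c.0) has moves -b-> q1, -c-> q2, -d-> q3, -d-> q4
  q1 = b.(0 | 0 + c.0) has moves -b-> q5
  q2 = b.(0 + 0) has moves -b-> q6
  q3 = c.0 | (0 | 0 + d.0) has moves -c-> q7, -d-> q8
  q4 = d.c.0 | 0 has moves -d-> q8
  q5 = 0 | 0 + c.0 has moves -c-> q9
  q6 = 0 + 0 has moves stopped
  q7 = 0 | (0 | 0 + d.0) has moves -d-> q10
  q8 = c.0 | 0 has moves -c-> q10
  q9 = 0 has moves stopped
  q10 = 0 | 0 has moves stopped
Coarsest stable partition (strong bisimilarity classes):
  B0 = {p0}
  B1 = {p2, q2}
  B2 = {p5, p6, p9, q10, q6, q9}
  B3 = {p1, p8, q5, q8}
  B4 = {p4, q4}
  B5 = {p3, q3}
  B6 = {p7, q7}
  B7 = {q0}
  B8 = {q1}
p0 ∈ B0, q0 ∈ B7 → different blocks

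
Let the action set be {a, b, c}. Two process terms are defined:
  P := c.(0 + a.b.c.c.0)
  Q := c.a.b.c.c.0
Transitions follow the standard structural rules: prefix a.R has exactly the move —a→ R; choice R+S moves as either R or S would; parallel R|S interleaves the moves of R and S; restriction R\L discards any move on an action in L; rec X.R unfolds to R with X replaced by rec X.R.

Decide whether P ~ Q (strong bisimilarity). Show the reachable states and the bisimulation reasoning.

P ~ Q

Reachable graph of P (6 states):
  s0 = c.(0 + a.b.c.c.0) → ··c··> s1
  s1 = 0 + a.b.c.c.0 → ··a··> s2
  s2 = b.c.c.0 → ··b··> s3
  s3 = c.c.0 → ··c··> s4
  s4 = c.0 → ··c··> s5
  s5 = 0 → (no moves)
Reachable graph of Q (6 states):
  t0 = c.a.b.c.c.0 → ··c··> t1
  t1 = a.b.c.c.0 → ··a··> t2
  t2 = b.c.c.0 → ··b··> t3
  t3 = c.c.0 → ··c··> t4
  t4 = c.0 → ··c··> t5
  t5 = 0 → (no moves)
Partition-refinement fixed point:
  B0 = {s0, t0}
  B1 = {s1, t1}
  B2 = {s2, t2}
  B3 = {s3, t3}
  B4 = {s4, t4}
  B5 = {s5, t5}
s0 ∈ B0, t0 ∈ B0 → same block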